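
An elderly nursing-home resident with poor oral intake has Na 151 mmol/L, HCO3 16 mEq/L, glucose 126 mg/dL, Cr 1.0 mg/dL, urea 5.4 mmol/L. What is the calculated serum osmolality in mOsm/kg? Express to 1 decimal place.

314.4 mOsm/kg

Calculated osmolality = 2·Na + glucose/18 + urea
= 2·151 + 126/18 + 5.4
= 302 + 7 + 5.40
= 314.4 mOsm/kg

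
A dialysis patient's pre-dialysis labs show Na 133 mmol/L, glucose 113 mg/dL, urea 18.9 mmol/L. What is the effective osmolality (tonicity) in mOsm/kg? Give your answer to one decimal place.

272.3 mOsm/kg

Effective osmolality excludes urea (freely permeant across cell membranes):
2·Na + glucose/18
= 2·133 + 113/18
= 266 + 6.28
= 272.28 mOsm/kg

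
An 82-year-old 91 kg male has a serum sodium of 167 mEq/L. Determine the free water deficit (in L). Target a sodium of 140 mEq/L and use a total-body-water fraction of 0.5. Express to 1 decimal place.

TBW = 0.5 · 91 = 45.5 L
Free water deficit = TBW · (Na/140 − 1)
= 45.5 · (167/140 − 1)
= 45.5 · 0.1929
= 8.78 L

8.8 L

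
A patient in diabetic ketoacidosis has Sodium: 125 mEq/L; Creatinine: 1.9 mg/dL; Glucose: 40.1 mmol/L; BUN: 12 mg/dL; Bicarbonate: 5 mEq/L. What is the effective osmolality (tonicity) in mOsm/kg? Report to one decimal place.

Effective osmolality excludes urea (freely permeant across cell membranes):
2·Na + glucose
= 2·125 + 40.1
= 250 + 40.1
= 290.1 mOsm/kg

290.1 mOsm/kg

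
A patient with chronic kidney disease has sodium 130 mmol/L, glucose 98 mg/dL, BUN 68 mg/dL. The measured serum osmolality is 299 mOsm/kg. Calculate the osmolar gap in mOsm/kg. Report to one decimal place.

Calculated osmolality = 2·Na + glucose/18 + BUN/2.8
= 2·130 + 98/18 + 68/2.8
= 260 + 5.44 + 24.29
= 289.73 mOsm/kg ≈ 289.7 mOsm/kg
Osmolar gap = measured − calculated = 299 − 289.7 = 9.3 mOsm/kg

9.3 mOsm/kg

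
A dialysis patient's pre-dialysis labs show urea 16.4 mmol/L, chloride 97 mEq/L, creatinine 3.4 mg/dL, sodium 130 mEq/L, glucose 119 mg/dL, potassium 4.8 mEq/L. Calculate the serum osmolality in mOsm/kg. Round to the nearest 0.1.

283.0 mOsm/kg

Calculated osmolality = 2·Na + glucose/18 + urea
= 2·130 + 119/18 + 16.4
= 260 + 6.61 + 16.40
= 283.01 mOsm/kg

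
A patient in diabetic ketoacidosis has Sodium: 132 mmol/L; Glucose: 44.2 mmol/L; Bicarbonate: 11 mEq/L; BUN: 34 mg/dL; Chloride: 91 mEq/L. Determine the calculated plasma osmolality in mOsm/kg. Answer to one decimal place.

320.3 mOsm/kg

Calculated osmolality = 2·Na + glucose + BUN/2.8
= 2·132 + 44.2 + 34/2.8
= 264 + 44.20 + 12.14
= 320.34 mOsm/kg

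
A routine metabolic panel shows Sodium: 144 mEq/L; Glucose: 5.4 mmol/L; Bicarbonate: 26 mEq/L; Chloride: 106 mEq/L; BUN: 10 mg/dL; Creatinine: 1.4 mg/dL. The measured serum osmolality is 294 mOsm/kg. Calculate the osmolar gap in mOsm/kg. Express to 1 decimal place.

-3.0 mOsm/kg

Calculated osmolality = 2·Na + glucose + BUN/2.8
= 2·144 + 5.4 + 10/2.8
= 288 + 5.40 + 3.57
= 296.97 mOsm/kg ≈ 297.0 mOsm/kg
Osmolar gap = measured − calculated = 294 − 297.0 = -3.0 mOsm/kg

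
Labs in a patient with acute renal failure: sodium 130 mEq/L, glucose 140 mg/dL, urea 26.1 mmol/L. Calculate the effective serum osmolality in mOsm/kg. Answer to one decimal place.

267.8 mOsm/kg

Effective osmolality excludes urea (freely permeant across cell membranes):
2·Na + glucose/18
= 2·130 + 140/18
= 260 + 7.78
= 267.78 mOsm/kg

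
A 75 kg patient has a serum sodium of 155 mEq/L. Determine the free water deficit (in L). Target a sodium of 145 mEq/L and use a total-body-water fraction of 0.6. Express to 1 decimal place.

TBW = 0.6 · 75 = 45 L
Free water deficit = TBW · (Na/145 − 1)
= 45 · (155/145 − 1)
= 45 · 0.069
= 3.11 L

3.1 L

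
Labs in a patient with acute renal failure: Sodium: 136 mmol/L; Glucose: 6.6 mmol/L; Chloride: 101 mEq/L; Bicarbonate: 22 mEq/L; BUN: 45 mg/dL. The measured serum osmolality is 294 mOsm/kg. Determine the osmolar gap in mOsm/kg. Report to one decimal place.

Calculated osmolality = 2·Na + glucose + BUN/2.8
= 2·136 + 6.6 + 45/2.8
= 272 + 6.60 + 16.07
= 294.67 mOsm/kg ≈ 294.7 mOsm/kg
Osmolar gap = measured − calculated = 294 − 294.7 = -0.7 mOsm/kg

-0.7 mOsm/kg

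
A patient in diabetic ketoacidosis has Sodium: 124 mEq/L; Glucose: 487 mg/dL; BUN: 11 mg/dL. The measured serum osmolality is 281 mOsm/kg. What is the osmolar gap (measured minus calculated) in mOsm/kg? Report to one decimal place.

Calculated osmolality = 2·Na + glucose/18 + BUN/2.8
= 2·124 + 487/18 + 11/2.8
= 248 + 27.06 + 3.93
= 278.99 mOsm/kg ≈ 279.0 mOsm/kg
Osmolar gap = measured − calculated = 281 − 279.0 = 2.0 mOsm/kg

2.0 mOsm/kg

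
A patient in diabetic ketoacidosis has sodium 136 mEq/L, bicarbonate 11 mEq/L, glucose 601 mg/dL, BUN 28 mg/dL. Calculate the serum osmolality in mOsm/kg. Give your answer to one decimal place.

Calculated osmolality = 2·Na + glucose/18 + BUN/2.8
= 2·136 + 601/18 + 28/2.8
= 272 + 33.39 + 10
= 315.39 mOsm/kg

315.4 mOsm/kg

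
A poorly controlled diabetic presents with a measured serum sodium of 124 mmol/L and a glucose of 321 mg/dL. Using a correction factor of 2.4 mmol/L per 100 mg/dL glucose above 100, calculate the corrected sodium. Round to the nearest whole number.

Corrected Na = measured Na + 2.4 · (glucose − 100)/100
= 124 + 2.4 · (321 − 100)/100
= 124 + 5.3
= 129.3 mmol/L

129 mmol/L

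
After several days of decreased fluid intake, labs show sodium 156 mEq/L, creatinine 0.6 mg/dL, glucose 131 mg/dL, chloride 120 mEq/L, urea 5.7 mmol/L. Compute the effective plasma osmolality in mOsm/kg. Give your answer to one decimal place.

319.3 mOsm/kg

Effective osmolality excludes urea (freely permeant across cell membranes):
2·Na + glucose/18
= 2·156 + 131/18
= 312 + 7.28
= 319.28 mOsm/kg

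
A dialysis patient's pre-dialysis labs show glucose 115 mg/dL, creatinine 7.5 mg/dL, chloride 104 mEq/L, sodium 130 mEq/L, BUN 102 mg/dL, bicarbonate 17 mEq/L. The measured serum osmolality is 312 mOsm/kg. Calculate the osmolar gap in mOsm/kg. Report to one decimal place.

9.2 mOsm/kg

Calculated osmolality = 2·Na + glucose/18 + BUN/2.8
= 2·130 + 115/18 + 102/2.8
= 260 + 6.39 + 36.43
= 302.82 mOsm/kg ≈ 302.8 mOsm/kg
Osmolar gap = measured − calculated = 312 − 302.8 = 9.2 mOsm/kg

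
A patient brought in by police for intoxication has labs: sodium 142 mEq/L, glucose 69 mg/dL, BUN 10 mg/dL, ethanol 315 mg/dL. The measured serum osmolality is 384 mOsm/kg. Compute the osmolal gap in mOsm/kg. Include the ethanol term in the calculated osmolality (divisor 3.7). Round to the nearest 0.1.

Calculated osmolality = 2·Na + glucose/18 + BUN/2.8 + ethanol/3.7
= 2·142 + 69/18 + 10/2.8 + 315/3.7
= 284 + 3.83 + 3.57 + 85.14
= 376.54 mOsm/kg ≈ 376.5 mOsm/kg
Osmolar gap = measured − calculated = 384 − 376.5 = 7.5 mOsm/kg

7.5 mOsm/kg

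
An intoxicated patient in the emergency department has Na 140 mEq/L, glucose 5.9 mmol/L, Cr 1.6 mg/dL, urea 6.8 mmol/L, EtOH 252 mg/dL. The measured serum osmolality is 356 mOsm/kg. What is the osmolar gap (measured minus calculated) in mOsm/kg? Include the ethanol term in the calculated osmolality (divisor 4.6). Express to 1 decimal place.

Calculated osmolality = 2·Na + glucose + urea + ethanol/4.6
= 2·140 + 5.9 + 6.8 + 252/4.6
= 280 + 5.90 + 6.80 + 54.78
= 347.48 mOsm/kg ≈ 347.5 mOsm/kg
Osmolar gap = measured − calculated = 356 − 347.5 = 8.5 mOsm/kg

8.5 mOsm/kg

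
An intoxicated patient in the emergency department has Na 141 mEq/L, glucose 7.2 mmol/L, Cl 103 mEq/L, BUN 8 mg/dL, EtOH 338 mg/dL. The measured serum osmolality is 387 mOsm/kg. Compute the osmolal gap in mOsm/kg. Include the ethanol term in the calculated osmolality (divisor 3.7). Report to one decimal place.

Calculated osmolality = 2·Na + glucose + BUN/2.8 + ethanol/3.7
= 2·141 + 7.2 + 8/2.8 + 338/3.7
= 282 + 7.20 + 2.86 + 91.35
= 383.41 mOsm/kg ≈ 383.4 mOsm/kg
Osmolar gap = measured − calculated = 387 − 383.4 = 3.6 mOsm/kg

3.6 mOsm/kg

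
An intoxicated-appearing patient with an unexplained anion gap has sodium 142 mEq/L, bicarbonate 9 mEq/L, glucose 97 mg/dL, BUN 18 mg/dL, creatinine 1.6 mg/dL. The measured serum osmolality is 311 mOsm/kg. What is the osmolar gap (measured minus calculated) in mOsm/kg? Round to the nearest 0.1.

15.2 mOsm/kg

Calculated osmolality = 2·Na + glucose/18 + BUN/2.8
= 2·142 + 97/18 + 18/2.8
= 284 + 5.39 + 6.43
= 295.82 mOsm/kg ≈ 295.8 mOsm/kg
Osmolar gap = measured − calculated = 311 − 295.8 = 15.2 mOsm/kg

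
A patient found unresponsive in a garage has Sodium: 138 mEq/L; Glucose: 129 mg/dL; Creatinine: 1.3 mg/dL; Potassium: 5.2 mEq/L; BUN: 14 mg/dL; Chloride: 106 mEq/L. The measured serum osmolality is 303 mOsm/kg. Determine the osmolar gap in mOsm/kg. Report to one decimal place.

Calculated osmolality = 2·Na + glucose/18 + BUN/2.8
= 2·138 + 129/18 + 14/2.8
= 276 + 7.17 + 5
= 288.17 mOsm/kg ≈ 288.2 mOsm/kg
Osmolar gap = measured − calculated = 303 − 288.2 = 14.8 mOsm/kg

14.8 mOsm/kg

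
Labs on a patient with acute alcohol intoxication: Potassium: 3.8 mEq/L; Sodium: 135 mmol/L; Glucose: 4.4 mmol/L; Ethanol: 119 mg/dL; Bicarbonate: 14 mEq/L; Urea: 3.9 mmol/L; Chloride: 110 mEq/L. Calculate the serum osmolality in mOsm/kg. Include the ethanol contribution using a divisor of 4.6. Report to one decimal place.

Calculated osmolality = 2·Na + glucose + urea + ethanol/4.6
= 2·135 + 4.4 + 3.9 + 119/4.6
= 270 + 4.40 + 3.90 + 25.87
= 304.17 mOsm/kg

304.2 mOsm/kg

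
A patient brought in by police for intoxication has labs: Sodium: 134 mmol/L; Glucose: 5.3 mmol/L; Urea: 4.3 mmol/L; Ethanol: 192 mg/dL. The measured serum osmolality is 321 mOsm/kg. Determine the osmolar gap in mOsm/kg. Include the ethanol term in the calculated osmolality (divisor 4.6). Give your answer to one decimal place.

Calculated osmolality = 2·Na + glucose + urea + ethanol/4.6
= 2·134 + 5.3 + 4.3 + 192/4.6
= 268 + 5.30 + 4.30 + 41.74
= 319.34 mOsm/kg ≈ 319.3 mOsm/kg
Osmolar gap = measured − calculated = 321 − 319.3 = 1.7 mOsm/kg

1.7 mOsm/kg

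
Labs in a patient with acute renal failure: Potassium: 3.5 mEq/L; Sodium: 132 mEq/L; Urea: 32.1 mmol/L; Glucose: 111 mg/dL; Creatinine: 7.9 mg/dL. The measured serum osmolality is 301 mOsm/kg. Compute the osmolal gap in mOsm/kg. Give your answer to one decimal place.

Calculated osmolality = 2·Na + glucose/18 + urea
= 2·132 + 111/18 + 32.1
= 264 + 6.17 + 32.10
= 302.27 mOsm/kg ≈ 302.3 mOsm/kg
Osmolar gap = measured − calculated = 301 − 302.3 = -1.3 mOsm/kg

-1.3 mOsm/kg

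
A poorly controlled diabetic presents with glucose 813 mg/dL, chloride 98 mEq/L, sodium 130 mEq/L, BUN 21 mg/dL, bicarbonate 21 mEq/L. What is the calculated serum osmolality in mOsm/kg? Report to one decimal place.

Calculated osmolality = 2·Na + glucose/18 + BUN/2.8
= 2·130 + 813/18 + 21/2.8
= 260 + 45.17 + 7.50
= 312.67 mOsm/kg

312.7 mOsm/kg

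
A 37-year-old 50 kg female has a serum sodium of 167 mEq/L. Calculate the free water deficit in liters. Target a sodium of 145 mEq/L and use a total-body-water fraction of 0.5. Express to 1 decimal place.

TBW = 0.5 · 50 = 25 L
Free water deficit = TBW · (Na/145 − 1)
= 25 · (167/145 − 1)
= 25 · 0.1517
= 3.79 L

3.8 L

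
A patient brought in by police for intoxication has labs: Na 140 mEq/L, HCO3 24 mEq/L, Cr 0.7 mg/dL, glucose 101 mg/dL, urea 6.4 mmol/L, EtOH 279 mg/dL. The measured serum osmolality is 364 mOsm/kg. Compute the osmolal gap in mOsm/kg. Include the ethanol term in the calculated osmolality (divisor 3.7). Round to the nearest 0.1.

-3.4 mOsm/kg

Calculated osmolality = 2·Na + glucose/18 + urea + ethanol/3.7
= 2·140 + 101/18 + 6.4 + 279/3.7
= 280 + 5.61 + 6.40 + 75.41
= 367.42 mOsm/kg ≈ 367.4 mOsm/kg
Osmolar gap = measured − calculated = 364 − 367.4 = -3.4 mOsm/kg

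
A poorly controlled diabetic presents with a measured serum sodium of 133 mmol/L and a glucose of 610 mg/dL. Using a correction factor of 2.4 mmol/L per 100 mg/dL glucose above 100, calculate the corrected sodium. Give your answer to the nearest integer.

145 mmol/L

Corrected Na = measured Na + 2.4 · (glucose − 100)/100
= 133 + 2.4 · (610 − 100)/100
= 133 + 12.2
= 145.2 mmol/L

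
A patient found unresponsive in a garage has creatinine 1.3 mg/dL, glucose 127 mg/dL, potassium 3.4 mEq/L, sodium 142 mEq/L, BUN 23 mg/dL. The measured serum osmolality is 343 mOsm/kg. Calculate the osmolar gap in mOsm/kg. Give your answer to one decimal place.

Calculated osmolality = 2·Na + glucose/18 + BUN/2.8
= 2·142 + 127/18 + 23/2.8
= 284 + 7.06 + 8.21
= 299.27 mOsm/kg ≈ 299.3 mOsm/kg
Osmolar gap = measured − calculated = 343 − 299.3 = 43.7 mOsm/kg

43.7 mOsm/kg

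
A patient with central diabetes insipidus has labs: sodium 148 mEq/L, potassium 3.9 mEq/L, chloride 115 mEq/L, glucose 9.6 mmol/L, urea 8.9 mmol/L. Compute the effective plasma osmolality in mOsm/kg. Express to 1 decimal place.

Effective osmolality excludes urea (freely permeant across cell membranes):
2·Na + glucose
= 2·148 + 9.6
= 296 + 9.6
= 305.6 mOsm/kg

305.6 mOsm/kg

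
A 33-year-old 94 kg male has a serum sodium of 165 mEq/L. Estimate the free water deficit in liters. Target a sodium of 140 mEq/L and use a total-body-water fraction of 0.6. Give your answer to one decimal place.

10.1 L

TBW = 0.6 · 94 = 56.4 L
Free water deficit = TBW · (Na/140 − 1)
= 56.4 · (165/140 − 1)
= 56.4 · 0.1786
= 10.07 L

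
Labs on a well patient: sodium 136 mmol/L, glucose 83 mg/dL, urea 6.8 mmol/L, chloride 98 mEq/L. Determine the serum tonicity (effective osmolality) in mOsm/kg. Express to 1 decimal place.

Effective osmolality excludes urea (freely permeant across cell membranes):
2·Na + glucose/18
= 2·136 + 83/18
= 272 + 4.61
= 276.61 mOsm/kg

276.6 mOsm/kg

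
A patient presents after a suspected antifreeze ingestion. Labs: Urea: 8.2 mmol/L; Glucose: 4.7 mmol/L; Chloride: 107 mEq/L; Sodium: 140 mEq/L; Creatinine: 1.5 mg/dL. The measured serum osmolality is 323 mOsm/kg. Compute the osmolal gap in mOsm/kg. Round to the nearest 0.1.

Calculated osmolality = 2·Na + glucose + urea
= 2·140 + 4.7 + 8.2
= 280 + 4.70 + 8.20
= 292.9 mOsm/kg ≈ 292.9 mOsm/kg
Osmolar gap = measured − calculated = 323 − 292.9 = 30.1 mOsm/kg

30.1 mOsm/kg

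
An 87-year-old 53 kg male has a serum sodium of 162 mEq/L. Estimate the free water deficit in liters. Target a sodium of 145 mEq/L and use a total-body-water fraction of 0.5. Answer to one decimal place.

TBW = 0.5 · 53 = 26.5 L
Free water deficit = TBW · (Na/145 − 1)
= 26.5 · (162/145 − 1)
= 26.5 · 0.1172
= 3.11 L

3.1 L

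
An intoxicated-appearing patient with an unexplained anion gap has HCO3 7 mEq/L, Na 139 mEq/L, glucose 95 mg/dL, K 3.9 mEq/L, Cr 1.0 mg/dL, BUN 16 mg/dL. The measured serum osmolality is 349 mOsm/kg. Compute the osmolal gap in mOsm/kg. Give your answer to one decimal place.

Calculated osmolality = 2·Na + glucose/18 + BUN/2.8
= 2·139 + 95/18 + 16/2.8
= 278 + 5.28 + 5.71
= 288.99 mOsm/kg ≈ 289.0 mOsm/kg
Osmolar gap = measured − calculated = 349 − 289.0 = 60.0 mOsm/kg

60.0 mOsm/kg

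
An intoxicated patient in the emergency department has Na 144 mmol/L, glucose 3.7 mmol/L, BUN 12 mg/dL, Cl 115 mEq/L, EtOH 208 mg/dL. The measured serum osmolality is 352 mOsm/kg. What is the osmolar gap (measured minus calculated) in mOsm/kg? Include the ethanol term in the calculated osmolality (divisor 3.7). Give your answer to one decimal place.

Calculated osmolality = 2·Na + glucose + BUN/2.8 + ethanol/3.7
= 2·144 + 3.7 + 12/2.8 + 208/3.7
= 288 + 3.70 + 4.29 + 56.22
= 352.21 mOsm/kg ≈ 352.2 mOsm/kg
Osmolar gap = measured − calculated = 352 − 352.2 = -0.2 mOsm/kg

-0.2 mOsm/kg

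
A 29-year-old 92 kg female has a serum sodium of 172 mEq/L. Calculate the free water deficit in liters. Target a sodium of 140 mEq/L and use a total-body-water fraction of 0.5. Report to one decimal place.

TBW = 0.5 · 92 = 46 L
Free water deficit = TBW · (Na/140 − 1)
= 46 · (172/140 − 1)
= 46 · 0.2286
= 10.52 L

10.5 L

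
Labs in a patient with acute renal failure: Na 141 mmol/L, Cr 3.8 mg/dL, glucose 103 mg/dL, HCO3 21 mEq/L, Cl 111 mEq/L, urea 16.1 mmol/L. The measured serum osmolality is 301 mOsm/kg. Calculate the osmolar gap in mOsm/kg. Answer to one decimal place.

-2.8 mOsm/kg

Calculated osmolality = 2·Na + glucose/18 + urea
= 2·141 + 103/18 + 16.1
= 282 + 5.72 + 16.10
= 303.82 mOsm/kg ≈ 303.8 mOsm/kg
Osmolar gap = measured − calculated = 301 − 303.8 = -2.8 mOsm/kg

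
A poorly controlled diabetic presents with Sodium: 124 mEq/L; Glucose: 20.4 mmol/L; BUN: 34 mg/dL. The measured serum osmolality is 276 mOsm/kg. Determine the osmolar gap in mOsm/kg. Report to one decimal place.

Calculated osmolality = 2·Na + glucose + BUN/2.8
= 2·124 + 20.4 + 34/2.8
= 248 + 20.40 + 12.14
= 280.54 mOsm/kg ≈ 280.5 mOsm/kg
Osmolar gap = measured − calculated = 276 − 280.5 = -4.5 mOsm/kg

-4.5 mOsm/kg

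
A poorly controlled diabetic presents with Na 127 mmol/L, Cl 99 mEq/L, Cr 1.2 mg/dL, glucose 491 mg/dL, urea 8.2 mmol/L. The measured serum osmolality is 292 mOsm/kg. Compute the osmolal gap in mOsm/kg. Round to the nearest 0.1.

2.5 mOsm/kg

Calculated osmolality = 2·Na + glucose/18 + urea
= 2·127 + 491/18 + 8.2
= 254 + 27.28 + 8.20
= 289.48 mOsm/kg ≈ 289.5 mOsm/kg
Osmolar gap = measured − calculated = 292 − 289.5 = 2.5 mOsm/kg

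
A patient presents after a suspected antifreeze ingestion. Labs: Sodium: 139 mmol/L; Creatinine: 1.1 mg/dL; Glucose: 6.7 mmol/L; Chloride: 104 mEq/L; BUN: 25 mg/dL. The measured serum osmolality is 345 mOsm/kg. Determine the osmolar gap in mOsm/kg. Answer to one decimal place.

51.4 mOsm/kg

Calculated osmolality = 2·Na + glucose + BUN/2.8
= 2·139 + 6.7 + 25/2.8
= 278 + 6.70 + 8.93
= 293.63 mOsm/kg ≈ 293.6 mOsm/kg
Osmolar gap = measured − calculated = 345 − 293.6 = 51.4 mOsm/kg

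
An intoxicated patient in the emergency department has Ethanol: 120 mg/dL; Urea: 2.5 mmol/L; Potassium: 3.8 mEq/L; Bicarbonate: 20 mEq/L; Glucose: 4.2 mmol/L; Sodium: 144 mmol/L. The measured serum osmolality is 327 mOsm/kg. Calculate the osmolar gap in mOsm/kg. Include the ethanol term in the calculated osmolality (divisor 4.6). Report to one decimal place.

6.2 mOsm/kg

Calculated osmolality = 2·Na + glucose + urea + ethanol/4.6
= 2·144 + 4.2 + 2.5 + 120/4.6
= 288 + 4.20 + 2.50 + 26.09
= 320.79 mOsm/kg ≈ 320.8 mOsm/kg
Osmolar gap = measured − calculated = 327 − 320.8 = 6.2 mOsm/kg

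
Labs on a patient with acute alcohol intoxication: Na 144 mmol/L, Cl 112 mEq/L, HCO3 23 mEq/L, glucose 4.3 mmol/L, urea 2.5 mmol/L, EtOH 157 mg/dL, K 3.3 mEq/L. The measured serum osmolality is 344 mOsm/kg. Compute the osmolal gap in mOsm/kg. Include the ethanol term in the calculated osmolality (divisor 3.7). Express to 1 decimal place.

6.8 mOsm/kg

Calculated osmolality = 2·Na + glucose + urea + ethanol/3.7
= 2·144 + 4.3 + 2.5 + 157/3.7
= 288 + 4.30 + 2.50 + 42.43
= 337.23 mOsm/kg ≈ 337.2 mOsm/kg
Osmolar gap = measured − calculated = 344 − 337.2 = 6.8 mOsm/kg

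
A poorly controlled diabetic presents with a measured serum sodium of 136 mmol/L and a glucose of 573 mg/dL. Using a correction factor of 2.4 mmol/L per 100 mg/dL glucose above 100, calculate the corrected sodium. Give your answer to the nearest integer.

Corrected Na = measured Na + 2.4 · (glucose − 100)/100
= 136 + 2.4 · (573 − 100)/100
= 136 + 11.4
= 147.4 mmol/L

147 mmol/L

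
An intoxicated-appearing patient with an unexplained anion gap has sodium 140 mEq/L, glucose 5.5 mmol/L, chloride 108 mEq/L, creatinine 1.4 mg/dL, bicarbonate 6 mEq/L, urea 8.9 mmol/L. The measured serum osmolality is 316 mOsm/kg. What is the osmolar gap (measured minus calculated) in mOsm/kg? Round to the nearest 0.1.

Calculated osmolality = 2·Na + glucose + urea
= 2·140 + 5.5 + 8.9
= 280 + 5.50 + 8.90
= 294.4 mOsm/kg ≈ 294.4 mOsm/kg
Osmolar gap = measured − calculated = 316 − 294.4 = 21.6 mOsm/kg

21.6 mOsm/kg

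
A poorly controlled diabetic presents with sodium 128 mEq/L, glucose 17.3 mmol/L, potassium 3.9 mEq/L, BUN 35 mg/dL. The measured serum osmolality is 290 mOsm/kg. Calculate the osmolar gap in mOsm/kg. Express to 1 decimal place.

4.2 mOsm/kg

Calculated osmolality = 2·Na + glucose + BUN/2.8
= 2·128 + 17.3 + 35/2.8
= 256 + 17.30 + 12.50
= 285.8 mOsm/kg ≈ 285.8 mOsm/kg
Osmolar gap = measured − calculated = 290 − 285.8 = 4.2 mOsm/kg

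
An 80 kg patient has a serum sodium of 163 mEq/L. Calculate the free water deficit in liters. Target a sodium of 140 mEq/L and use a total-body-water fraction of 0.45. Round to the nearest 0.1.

TBW = 0.45 · 80 = 36 L
Free water deficit = TBW · (Na/140 − 1)
= 36 · (163/140 − 1)
= 36 · 0.1643
= 5.91 L

5.9 L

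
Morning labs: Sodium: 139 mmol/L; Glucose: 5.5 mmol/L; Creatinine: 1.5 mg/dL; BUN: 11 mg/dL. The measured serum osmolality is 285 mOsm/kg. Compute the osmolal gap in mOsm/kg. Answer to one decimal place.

-2.4 mOsm/kg

Calculated osmolality = 2·Na + glucose + BUN/2.8
= 2·139 + 5.5 + 11/2.8
= 278 + 5.50 + 3.93
= 287.43 mOsm/kg ≈ 287.4 mOsm/kg
Osmolar gap = measured − calculated = 285 − 287.4 = -2.4 mOsm/kg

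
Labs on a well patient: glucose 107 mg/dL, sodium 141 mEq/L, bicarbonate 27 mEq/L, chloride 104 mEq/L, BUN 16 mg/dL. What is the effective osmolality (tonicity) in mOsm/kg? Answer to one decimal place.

287.9 mOsm/kg

Effective osmolality excludes urea (freely permeant across cell membranes):
2·Na + glucose/18
= 2·141 + 107/18
= 282 + 5.94
= 287.94 mOsm/kg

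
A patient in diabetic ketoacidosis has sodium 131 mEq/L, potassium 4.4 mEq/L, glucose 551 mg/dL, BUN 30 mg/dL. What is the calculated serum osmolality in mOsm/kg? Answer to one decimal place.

Calculated osmolality = 2·Na + glucose/18 + BUN/2.8
= 2·131 + 551/18 + 30/2.8
= 262 + 30.61 + 10.71
= 303.32 mOsm/kg

303.3 mOsm/kg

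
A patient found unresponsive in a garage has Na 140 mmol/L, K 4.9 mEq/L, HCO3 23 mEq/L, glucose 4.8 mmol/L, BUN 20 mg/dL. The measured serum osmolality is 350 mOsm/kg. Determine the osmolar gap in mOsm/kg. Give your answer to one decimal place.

Calculated osmolality = 2·Na + glucose + BUN/2.8
= 2·140 + 4.8 + 20/2.8
= 280 + 4.80 + 7.14
= 291.94 mOsm/kg ≈ 291.9 mOsm/kg
Osmolar gap = measured − calculated = 350 − 291.9 = 58.1 mOsm/kg

58.1 mOsm/kg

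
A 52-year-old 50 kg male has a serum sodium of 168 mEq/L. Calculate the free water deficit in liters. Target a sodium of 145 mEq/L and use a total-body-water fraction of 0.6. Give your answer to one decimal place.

TBW = 0.6 · 50 = 30 L
Free water deficit = TBW · (Na/145 − 1)
= 30 · (168/145 − 1)
= 30 · 0.1586
= 4.76 L

4.8 L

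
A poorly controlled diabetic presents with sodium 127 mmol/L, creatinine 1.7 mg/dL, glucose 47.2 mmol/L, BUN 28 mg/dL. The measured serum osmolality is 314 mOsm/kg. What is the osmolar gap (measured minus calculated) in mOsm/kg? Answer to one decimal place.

2.8 mOsm/kg

Calculated osmolality = 2·Na + glucose + BUN/2.8
= 2·127 + 47.2 + 28/2.8
= 254 + 47.20 + 10
= 311.2 mOsm/kg ≈ 311.2 mOsm/kg
Osmolar gap = measured − calculated = 314 − 311.2 = 2.8 mOsm/kg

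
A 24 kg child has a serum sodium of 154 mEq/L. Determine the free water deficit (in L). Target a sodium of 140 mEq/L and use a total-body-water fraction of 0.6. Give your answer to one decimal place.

TBW = 0.6 · 24 = 14.4 L
Free water deficit = TBW · (Na/140 − 1)
= 14.4 · (154/140 − 1)
= 14.4 · 0.1
= 1.44 L

1.4 L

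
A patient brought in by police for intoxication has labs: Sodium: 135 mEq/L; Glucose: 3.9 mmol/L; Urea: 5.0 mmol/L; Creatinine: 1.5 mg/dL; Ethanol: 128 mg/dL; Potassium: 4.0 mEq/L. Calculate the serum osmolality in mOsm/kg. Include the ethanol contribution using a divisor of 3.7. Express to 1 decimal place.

Calculated osmolality = 2·Na + glucose + urea + ethanol/3.7
= 2·135 + 3.9 + 5 + 128/3.7
= 270 + 3.90 + 5 + 34.59
= 313.49 mOsm/kg

313.5 mOsm/kg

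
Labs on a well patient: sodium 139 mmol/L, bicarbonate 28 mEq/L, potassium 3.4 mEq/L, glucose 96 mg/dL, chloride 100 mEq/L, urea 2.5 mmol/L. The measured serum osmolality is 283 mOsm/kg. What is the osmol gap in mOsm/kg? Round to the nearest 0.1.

-2.8 mOsm/kg

Calculated osmolality = 2·Na + glucose/18 + urea
= 2·139 + 96/18 + 2.5
= 278 + 5.33 + 2.50
= 285.83 mOsm/kg ≈ 285.8 mOsm/kg
Osmolar gap = measured − calculated = 283 − 285.8 = -2.8 mOsm/kg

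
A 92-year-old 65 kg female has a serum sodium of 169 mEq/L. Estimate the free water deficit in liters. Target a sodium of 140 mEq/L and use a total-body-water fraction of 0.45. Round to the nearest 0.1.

TBW = 0.45 · 65 = 29.25 L
Free water deficit = TBW · (Na/140 − 1)
= 29.25 · (169/140 − 1)
= 29.25 · 0.2071
= 6.06 L

6.1 L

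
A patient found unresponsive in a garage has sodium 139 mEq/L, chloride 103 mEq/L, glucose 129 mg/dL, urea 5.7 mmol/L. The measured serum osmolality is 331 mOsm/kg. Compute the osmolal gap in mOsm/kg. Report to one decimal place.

Calculated osmolality = 2·Na + glucose/18 + urea
= 2·139 + 129/18 + 5.7
= 278 + 7.17 + 5.70
= 290.87 mOsm/kg ≈ 290.9 mOsm/kg
Osmolar gap = measured − calculated = 331 − 290.9 = 40.1 mOsm/kg

40.1 mOsm/kg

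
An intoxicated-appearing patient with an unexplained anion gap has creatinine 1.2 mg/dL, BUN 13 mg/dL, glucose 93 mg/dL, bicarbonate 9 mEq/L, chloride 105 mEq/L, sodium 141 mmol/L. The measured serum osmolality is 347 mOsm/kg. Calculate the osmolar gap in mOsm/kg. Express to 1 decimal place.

55.2 mOsm/kg

Calculated osmolality = 2·Na + glucose/18 + BUN/2.8
= 2·141 + 93/18 + 13/2.8
= 282 + 5.17 + 4.64
= 291.81 mOsm/kg ≈ 291.8 mOsm/kg
Osmolar gap = measured − calculated = 347 − 291.8 = 55.2 mOsm/kg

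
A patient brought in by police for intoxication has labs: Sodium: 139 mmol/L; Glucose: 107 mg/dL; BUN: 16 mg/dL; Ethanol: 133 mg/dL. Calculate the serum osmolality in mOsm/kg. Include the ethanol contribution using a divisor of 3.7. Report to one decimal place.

Calculated osmolality = 2·Na + glucose/18 + BUN/2.8 + ethanol/3.7
= 2·139 + 107/18 + 16/2.8 + 133/3.7
= 278 + 5.94 + 5.71 + 35.95
= 325.6 mOsm/kg

325.6 mOsm/kg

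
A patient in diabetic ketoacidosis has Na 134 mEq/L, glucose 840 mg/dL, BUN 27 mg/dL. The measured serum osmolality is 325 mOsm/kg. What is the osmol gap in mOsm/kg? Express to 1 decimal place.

Calculated osmolality = 2·Na + glucose/18 + BUN/2.8
= 2·134 + 840/18 + 27/2.8
= 268 + 46.67 + 9.64
= 324.31 mOsm/kg ≈ 324.3 mOsm/kg
Osmolar gap = measured − calculated = 325 − 324.3 = 0.7 mOsm/kg

0.7 mOsm/kg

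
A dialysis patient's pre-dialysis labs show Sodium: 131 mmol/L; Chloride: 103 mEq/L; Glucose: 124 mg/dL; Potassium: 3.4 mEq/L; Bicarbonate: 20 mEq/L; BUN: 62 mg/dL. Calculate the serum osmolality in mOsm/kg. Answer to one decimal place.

291.0 mOsm/kg

Calculated osmolality = 2·Na + glucose/18 + BUN/2.8
= 2·131 + 124/18 + 62/2.8
= 262 + 6.89 + 22.14
= 291.03 mOsm/kg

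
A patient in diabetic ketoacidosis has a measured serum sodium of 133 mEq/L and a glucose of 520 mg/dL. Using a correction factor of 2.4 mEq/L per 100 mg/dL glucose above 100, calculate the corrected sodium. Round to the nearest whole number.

143 mEq/L

Corrected Na = measured Na + 2.4 · (glucose − 100)/100
= 133 + 2.4 · (520 − 100)/100
= 133 + 10.1
= 143.1 mEq/L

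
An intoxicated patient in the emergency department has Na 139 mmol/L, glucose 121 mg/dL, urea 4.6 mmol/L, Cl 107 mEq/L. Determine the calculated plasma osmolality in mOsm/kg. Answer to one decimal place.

289.3 mOsm/kg

Calculated osmolality = 2·Na + glucose/18 + urea
= 2·139 + 121/18 + 4.6
= 278 + 6.72 + 4.60
= 289.32 mOsm/kg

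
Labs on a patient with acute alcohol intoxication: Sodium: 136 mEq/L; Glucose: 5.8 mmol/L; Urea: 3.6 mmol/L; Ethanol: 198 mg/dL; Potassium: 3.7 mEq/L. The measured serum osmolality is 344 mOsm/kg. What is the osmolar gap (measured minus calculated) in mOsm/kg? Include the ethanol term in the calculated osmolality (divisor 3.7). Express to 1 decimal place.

9.1 mOsm/kg

Calculated osmolality = 2·Na + glucose + urea + ethanol/3.7
= 2·136 + 5.8 + 3.6 + 198/3.7
= 272 + 5.80 + 3.60 + 53.51
= 334.91 mOsm/kg ≈ 334.9 mOsm/kg
Osmolar gap = measured − calculated = 344 − 334.9 = 9.1 mOsm/kg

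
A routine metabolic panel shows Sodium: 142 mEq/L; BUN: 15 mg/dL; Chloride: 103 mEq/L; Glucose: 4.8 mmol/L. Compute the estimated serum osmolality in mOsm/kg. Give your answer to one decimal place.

294.2 mOsm/kg

Calculated osmolality = 2·Na + glucose + BUN/2.8
= 2·142 + 4.8 + 15/2.8
= 284 + 4.80 + 5.36
= 294.16 mOsm/kg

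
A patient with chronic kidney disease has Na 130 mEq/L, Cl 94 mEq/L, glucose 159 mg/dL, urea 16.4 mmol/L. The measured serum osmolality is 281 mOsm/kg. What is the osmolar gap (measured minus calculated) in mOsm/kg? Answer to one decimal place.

-4.2 mOsm/kg

Calculated osmolality = 2·Na + glucose/18 + urea
= 2·130 + 159/18 + 16.4
= 260 + 8.83 + 16.40
= 285.23 mOsm/kg ≈ 285.2 mOsm/kg
Osmolar gap = measured − calculated = 281 − 285.2 = -4.2 mOsm/kg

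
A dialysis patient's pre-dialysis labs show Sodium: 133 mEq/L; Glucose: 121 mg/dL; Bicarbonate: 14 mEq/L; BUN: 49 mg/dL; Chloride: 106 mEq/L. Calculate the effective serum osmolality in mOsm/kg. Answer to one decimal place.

Effective osmolality excludes urea (freely permeant across cell membranes):
2·Na + glucose/18
= 2·133 + 121/18
= 266 + 6.72
= 272.72 mOsm/kg

272.7 mOsm/kg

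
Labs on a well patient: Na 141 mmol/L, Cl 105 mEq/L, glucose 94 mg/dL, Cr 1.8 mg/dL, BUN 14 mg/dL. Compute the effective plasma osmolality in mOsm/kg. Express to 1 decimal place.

287.2 mOsm/kg

Effective osmolality excludes urea (freely permeant across cell membranes):
2·Na + glucose/18
= 2·141 + 94/18
= 282 + 5.22
= 287.22 mOsm/kg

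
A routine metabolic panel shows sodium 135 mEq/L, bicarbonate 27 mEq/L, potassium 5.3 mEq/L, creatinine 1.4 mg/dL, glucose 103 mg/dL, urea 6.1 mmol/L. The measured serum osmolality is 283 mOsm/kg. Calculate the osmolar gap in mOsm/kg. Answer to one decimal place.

Calculated osmolality = 2·Na + glucose/18 + urea
= 2·135 + 103/18 + 6.1
= 270 + 5.72 + 6.10
= 281.82 mOsm/kg ≈ 281.8 mOsm/kg
Osmolar gap = measured − calculated = 283 − 281.8 = 1.2 mOsm/kg

1.2 mOsm/kg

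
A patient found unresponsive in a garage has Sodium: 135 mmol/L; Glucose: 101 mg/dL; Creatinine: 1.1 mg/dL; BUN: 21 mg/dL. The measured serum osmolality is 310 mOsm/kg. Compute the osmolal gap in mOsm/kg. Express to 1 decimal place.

26.9 mOsm/kg

Calculated osmolality = 2·Na + glucose/18 + BUN/2.8
= 2·135 + 101/18 + 21/2.8
= 270 + 5.61 + 7.50
= 283.11 mOsm/kg ≈ 283.1 mOsm/kg
Osmolar gap = measured − calculated = 310 − 283.1 = 26.9 mOsm/kg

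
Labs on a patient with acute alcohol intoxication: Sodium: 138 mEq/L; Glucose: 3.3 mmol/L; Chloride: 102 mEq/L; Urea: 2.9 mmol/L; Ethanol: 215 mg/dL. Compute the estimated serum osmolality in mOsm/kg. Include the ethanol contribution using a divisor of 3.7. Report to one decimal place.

Calculated osmolality = 2·Na + glucose + urea + ethanol/3.7
= 2·138 + 3.3 + 2.9 + 215/3.7
= 276 + 3.30 + 2.90 + 58.11
= 340.31 mOsm/kg

340.3 mOsm/kg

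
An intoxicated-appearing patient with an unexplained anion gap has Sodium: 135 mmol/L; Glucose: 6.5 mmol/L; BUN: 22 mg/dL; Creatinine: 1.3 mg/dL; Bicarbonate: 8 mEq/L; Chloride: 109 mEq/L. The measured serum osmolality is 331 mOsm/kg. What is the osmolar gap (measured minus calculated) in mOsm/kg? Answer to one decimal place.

Calculated osmolality = 2·Na + glucose + BUN/2.8
= 2·135 + 6.5 + 22/2.8
= 270 + 6.50 + 7.86
= 284.36 mOsm/kg ≈ 284.4 mOsm/kg
Osmolar gap = measured − calculated = 331 − 284.4 = 46.6 mOsm/kg

46.6 mOsm/kg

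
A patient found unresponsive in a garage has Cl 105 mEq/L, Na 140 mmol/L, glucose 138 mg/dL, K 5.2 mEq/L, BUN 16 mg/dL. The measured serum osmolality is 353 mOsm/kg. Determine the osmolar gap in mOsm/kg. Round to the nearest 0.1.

59.6 mOsm/kg

Calculated osmolality = 2·Na + glucose/18 + BUN/2.8
= 2·140 + 138/18 + 16/2.8
= 280 + 7.67 + 5.71
= 293.38 mOsm/kg ≈ 293.4 mOsm/kg
Osmolar gap = measured − calculated = 353 − 293.4 = 59.6 mOsm/kg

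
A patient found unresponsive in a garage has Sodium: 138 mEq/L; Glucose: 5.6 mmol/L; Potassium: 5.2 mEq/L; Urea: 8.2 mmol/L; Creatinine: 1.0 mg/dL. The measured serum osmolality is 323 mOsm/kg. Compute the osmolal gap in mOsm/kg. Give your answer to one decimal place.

Calculated osmolality = 2·Na + glucose + urea
= 2·138 + 5.6 + 8.2
= 276 + 5.60 + 8.20
= 289.8 mOsm/kg ≈ 289.8 mOsm/kg
Osmolar gap = measured − calculated = 323 − 289.8 = 33.2 mOsm/kg

33.2 mOsm/kg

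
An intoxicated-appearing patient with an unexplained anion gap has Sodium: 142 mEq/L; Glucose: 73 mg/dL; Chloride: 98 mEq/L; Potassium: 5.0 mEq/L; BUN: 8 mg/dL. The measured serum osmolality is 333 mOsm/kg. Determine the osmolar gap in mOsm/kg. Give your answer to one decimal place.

42.1 mOsm/kg

Calculated osmolality = 2·Na + glucose/18 + BUN/2.8
= 2·142 + 73/18 + 8/2.8
= 284 + 4.06 + 2.86
= 290.92 mOsm/kg ≈ 290.9 mOsm/kg
Osmolar gap = measured − calculated = 333 − 290.9 = 42.1 mOsm/kg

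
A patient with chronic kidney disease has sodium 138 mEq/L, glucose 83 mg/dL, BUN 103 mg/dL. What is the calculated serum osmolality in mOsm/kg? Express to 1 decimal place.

Calculated osmolality = 2·Na + glucose/18 + BUN/2.8
= 2·138 + 83/18 + 103/2.8
= 276 + 4.61 + 36.79
= 317.4 mOsm/kg

317.4 mOsm/kg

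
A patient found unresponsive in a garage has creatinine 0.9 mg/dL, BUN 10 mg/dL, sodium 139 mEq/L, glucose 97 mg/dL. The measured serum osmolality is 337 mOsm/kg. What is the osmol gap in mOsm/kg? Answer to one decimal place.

Calculated osmolality = 2·Na + glucose/18 + BUN/2.8
= 2·139 + 97/18 + 10/2.8
= 278 + 5.39 + 3.57
= 286.96 mOsm/kg ≈ 287.0 mOsm/kg
Osmolar gap = measured − calculated = 337 − 287.0 = 50.0 mOsm/kg

50.0 mOsm/kg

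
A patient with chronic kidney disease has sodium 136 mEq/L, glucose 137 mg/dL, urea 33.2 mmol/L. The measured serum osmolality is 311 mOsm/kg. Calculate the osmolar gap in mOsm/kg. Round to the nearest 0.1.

-1.8 mOsm/kg

Calculated osmolality = 2·Na + glucose/18 + urea
= 2·136 + 137/18 + 33.2
= 272 + 7.61 + 33.20
= 312.81 mOsm/kg ≈ 312.8 mOsm/kg
Osmolar gap = measured − calculated = 311 − 312.8 = -1.8 mOsm/kg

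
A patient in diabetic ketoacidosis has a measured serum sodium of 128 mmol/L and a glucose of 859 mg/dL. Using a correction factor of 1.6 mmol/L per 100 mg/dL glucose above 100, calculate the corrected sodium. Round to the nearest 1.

140 mmol/L

Corrected Na = measured Na + 1.6 · (glucose − 100)/100
= 128 + 1.6 · (859 − 100)/100
= 128 + 12.1
= 140.1 mmol/L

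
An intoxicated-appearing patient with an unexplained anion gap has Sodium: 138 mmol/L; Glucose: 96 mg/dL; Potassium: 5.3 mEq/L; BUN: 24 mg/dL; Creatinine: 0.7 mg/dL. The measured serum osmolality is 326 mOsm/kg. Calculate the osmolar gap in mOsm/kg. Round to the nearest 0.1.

Calculated osmolality = 2·Na + glucose/18 + BUN/2.8
= 2·138 + 96/18 + 24/2.8
= 276 + 5.33 + 8.57
= 289.9 mOsm/kg ≈ 289.9 mOsm/kg
Osmolar gap = measured − calculated = 326 − 289.9 = 36.1 mOsm/kg

36.1 mOsm/kg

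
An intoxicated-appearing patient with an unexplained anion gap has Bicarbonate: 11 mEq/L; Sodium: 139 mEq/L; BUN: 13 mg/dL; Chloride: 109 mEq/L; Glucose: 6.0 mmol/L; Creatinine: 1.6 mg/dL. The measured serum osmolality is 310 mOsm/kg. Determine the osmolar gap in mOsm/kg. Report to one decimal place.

21.4 mOsm/kg

Calculated osmolality = 2·Na + glucose + BUN/2.8
= 2·139 + 6 + 13/2.8
= 278 + 6 + 4.64
= 288.64 mOsm/kg ≈ 288.6 mOsm/kg
Osmolar gap = measured − calculated = 310 − 288.6 = 21.4 mOsm/kg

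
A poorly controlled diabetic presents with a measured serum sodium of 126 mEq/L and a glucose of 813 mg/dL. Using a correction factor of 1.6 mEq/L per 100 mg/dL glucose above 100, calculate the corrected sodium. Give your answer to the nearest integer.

137 mEq/L

Corrected Na = measured Na + 1.6 · (glucose − 100)/100
= 126 + 1.6 · (813 − 100)/100
= 126 + 11.4
= 137.4 mEq/L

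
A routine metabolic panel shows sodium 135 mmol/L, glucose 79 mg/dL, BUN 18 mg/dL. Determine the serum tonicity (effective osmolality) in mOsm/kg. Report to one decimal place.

Effective osmolality excludes urea (freely permeant across cell membranes):
2·Na + glucose/18
= 2·135 + 79/18
= 270 + 4.39
= 274.39 mOsm/kg

274.4 mOsm/kg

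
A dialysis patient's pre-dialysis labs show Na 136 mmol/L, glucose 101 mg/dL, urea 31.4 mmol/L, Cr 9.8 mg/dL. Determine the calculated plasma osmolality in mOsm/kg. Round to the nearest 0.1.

309.0 mOsm/kg

Calculated osmolality = 2·Na + glucose/18 + urea
= 2·136 + 101/18 + 31.4
= 272 + 5.61 + 31.40
= 309.01 mOsm/kg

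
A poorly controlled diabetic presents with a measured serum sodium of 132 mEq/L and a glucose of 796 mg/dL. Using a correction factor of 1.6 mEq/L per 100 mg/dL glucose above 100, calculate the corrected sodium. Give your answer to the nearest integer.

143 mEq/L

Corrected Na = measured Na + 1.6 · (glucose − 100)/100
= 132 + 1.6 · (796 − 100)/100
= 132 + 11.1
= 143.1 mEq/L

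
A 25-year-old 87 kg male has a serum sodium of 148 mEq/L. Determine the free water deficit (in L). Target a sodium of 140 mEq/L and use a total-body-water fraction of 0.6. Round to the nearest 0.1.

3.0 L

TBW = 0.6 · 87 = 52.2 L
Free water deficit = TBW · (Na/140 − 1)
= 52.2 · (148/140 − 1)
= 52.2 · 0.0571
= 2.98 L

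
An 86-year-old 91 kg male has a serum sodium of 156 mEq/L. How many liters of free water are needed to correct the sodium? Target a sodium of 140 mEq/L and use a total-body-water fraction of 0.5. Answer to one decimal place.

TBW = 0.5 · 91 = 45.5 L
Free water deficit = TBW · (Na/140 − 1)
= 45.5 · (156/140 − 1)
= 45.5 · 0.1143
= 5.2 L

5.2 L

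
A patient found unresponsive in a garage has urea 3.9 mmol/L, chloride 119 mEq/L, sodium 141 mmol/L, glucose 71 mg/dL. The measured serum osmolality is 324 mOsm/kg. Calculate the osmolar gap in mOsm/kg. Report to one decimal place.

34.2 mOsm/kg

Calculated osmolality = 2·Na + glucose/18 + urea
= 2·141 + 71/18 + 3.9
= 282 + 3.94 + 3.90
= 289.84 mOsm/kg ≈ 289.8 mOsm/kg
Osmolar gap = measured − calculated = 324 − 289.8 = 34.2 mOsm/kg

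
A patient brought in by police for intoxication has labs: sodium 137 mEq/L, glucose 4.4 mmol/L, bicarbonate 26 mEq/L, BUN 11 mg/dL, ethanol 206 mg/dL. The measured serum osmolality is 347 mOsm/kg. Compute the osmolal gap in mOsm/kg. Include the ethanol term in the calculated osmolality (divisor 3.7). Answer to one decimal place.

9.0 mOsm/kg

Calculated osmolality = 2·Na + glucose + BUN/2.8 + ethanol/3.7
= 2·137 + 4.4 + 11/2.8 + 206/3.7
= 274 + 4.40 + 3.93 + 55.68
= 338.01 mOsm/kg ≈ 338.0 mOsm/kg
Osmolar gap = measured − calculated = 347 − 338.0 = 9.0 mOsm/kg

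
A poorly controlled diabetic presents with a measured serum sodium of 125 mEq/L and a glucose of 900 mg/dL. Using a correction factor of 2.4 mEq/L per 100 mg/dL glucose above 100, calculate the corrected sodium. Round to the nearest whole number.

144 mEq/L

Corrected Na = measured Na + 2.4 · (glucose − 100)/100
= 125 + 2.4 · (900 − 100)/100
= 125 + 19.2
= 144.2 mEq/L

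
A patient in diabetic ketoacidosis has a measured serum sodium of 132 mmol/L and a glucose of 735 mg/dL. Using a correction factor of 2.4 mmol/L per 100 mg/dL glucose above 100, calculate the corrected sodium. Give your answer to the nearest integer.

Corrected Na = measured Na + 2.4 · (glucose − 100)/100
= 132 + 2.4 · (735 − 100)/100
= 132 + 15.2
= 147.2 mmol/L

147 mmol/L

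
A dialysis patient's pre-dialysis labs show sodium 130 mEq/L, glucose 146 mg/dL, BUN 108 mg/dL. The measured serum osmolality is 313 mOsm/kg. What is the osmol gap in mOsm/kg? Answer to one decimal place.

6.3 mOsm/kg

Calculated osmolality = 2·Na + glucose/18 + BUN/2.8
= 2·130 + 146/18 + 108/2.8
= 260 + 8.11 + 38.57
= 306.68 mOsm/kg ≈ 306.7 mOsm/kg
Osmolar gap = measured − calculated = 313 − 306.7 = 6.3 mOsm/kg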